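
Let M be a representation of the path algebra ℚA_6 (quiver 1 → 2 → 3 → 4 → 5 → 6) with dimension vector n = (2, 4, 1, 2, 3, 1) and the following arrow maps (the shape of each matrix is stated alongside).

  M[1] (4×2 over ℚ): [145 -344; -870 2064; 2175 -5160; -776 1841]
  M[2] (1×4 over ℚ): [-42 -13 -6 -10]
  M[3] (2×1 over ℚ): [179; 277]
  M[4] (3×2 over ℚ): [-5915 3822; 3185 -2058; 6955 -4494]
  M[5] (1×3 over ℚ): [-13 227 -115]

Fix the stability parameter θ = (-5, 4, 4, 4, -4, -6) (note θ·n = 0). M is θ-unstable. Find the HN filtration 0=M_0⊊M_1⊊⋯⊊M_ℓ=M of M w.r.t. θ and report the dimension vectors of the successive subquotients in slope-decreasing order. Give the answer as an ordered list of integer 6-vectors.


Interval decomposition of M: I[1,2], I[1,6], I[2,2]^2, I[4,4], I[5,5]^2.
HN type (ℓ=4): μ^(1)=4; μ^(2)=2/5; μ^(3)=-4; μ^(4)=-5

((0, 3, 0, 1, 0, 0); (0, 1, 1, 1, 1, 1); (0, 0, 0, 0, 2, 0); (2, 0, 0, 0, 0, 0))


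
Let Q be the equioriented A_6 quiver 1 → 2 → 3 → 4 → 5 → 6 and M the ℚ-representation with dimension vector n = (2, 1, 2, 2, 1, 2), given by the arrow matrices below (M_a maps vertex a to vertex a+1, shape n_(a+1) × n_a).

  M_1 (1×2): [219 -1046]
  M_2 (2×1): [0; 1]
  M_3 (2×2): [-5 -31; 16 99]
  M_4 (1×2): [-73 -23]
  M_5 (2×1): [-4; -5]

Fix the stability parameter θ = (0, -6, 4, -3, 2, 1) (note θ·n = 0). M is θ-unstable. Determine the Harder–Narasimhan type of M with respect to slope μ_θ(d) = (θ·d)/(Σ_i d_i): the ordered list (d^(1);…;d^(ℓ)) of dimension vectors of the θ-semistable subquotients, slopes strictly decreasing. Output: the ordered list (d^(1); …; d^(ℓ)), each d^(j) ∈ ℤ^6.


Barcode: M ≅ I[1,1], I[1,6], I[3,4], I[6,6]. HN layers by μ_θ (5 steps, strictly decreasing):
  μ^(1)=3/2; μ^(2)=1; μ^(3)=1/2; μ^(4)=0; μ^(5)=-3

((0, 0, 0, 0, 1, 1); (0, 0, 0, 0, 0, 1); (0, 0, 2, 2, 0, 0); (1, 0, 0, 0, 0, 0); (1, 1, 0, 0, 0, 0))


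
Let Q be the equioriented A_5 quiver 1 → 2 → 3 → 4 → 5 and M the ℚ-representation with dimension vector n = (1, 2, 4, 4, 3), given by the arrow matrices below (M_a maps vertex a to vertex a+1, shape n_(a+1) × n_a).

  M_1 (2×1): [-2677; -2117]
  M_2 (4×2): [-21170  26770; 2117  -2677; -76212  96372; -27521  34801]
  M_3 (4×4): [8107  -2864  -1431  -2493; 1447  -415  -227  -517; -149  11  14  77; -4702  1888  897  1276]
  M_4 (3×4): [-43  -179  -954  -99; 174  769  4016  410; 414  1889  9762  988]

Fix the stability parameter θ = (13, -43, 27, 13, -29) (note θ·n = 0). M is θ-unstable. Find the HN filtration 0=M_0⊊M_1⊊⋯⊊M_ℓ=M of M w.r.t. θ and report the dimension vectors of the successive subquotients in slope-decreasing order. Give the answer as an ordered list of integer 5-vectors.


Interval decomposition of M: I[1,2], I[2,5], I[3,3], I[3,4], I[3,5], I[4,5].
HN type (ℓ=6): μ^(1)=27; μ^(2)=20; μ^(3)=11/3; μ^(4)=-8; μ^(5)=-15; μ^(6)=-43

((0, 0, 1, 0, 0); (0, 0, 1, 1, 0); (0, 0, 2, 2, 2); (0, 0, 0, 1, 1); (1, 1, 0, 0, 0); (0, 1, 0, 0, 0))


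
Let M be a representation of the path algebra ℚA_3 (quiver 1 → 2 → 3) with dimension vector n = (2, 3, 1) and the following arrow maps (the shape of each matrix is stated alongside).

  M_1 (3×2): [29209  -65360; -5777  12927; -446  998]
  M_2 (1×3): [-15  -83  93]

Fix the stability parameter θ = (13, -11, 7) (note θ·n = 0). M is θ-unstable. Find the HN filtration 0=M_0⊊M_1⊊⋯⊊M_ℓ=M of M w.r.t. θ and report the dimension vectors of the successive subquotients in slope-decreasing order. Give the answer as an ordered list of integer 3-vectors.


Interval decomposition of M: I[1,2], I[1,3], I[2,2].
HN type (ℓ=3): μ^(1)=7; μ^(2)=1; μ^(3)=-11

((0, 0, 1); (2, 2, 0); (0, 1, 0))


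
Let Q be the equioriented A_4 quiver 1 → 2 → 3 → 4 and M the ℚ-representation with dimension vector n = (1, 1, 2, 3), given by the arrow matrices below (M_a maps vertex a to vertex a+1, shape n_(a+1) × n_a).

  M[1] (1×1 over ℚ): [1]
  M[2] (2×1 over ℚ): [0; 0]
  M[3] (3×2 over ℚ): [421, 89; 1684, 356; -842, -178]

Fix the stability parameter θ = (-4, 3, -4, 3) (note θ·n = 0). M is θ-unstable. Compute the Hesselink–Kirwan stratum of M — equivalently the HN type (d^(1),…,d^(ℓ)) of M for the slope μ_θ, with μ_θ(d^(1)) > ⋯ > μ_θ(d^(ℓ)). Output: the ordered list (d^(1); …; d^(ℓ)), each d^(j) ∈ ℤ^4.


Via rank(M_{q-1}∘⋯∘M_p): M ≅ I[1,2], I[3,3], I[3,4], I[4,4]^2.
μ_θ-semistable layers: μ^(1)=3; μ^(2)=-4

((0, 1, 0, 3); (1, 0, 2, 0))


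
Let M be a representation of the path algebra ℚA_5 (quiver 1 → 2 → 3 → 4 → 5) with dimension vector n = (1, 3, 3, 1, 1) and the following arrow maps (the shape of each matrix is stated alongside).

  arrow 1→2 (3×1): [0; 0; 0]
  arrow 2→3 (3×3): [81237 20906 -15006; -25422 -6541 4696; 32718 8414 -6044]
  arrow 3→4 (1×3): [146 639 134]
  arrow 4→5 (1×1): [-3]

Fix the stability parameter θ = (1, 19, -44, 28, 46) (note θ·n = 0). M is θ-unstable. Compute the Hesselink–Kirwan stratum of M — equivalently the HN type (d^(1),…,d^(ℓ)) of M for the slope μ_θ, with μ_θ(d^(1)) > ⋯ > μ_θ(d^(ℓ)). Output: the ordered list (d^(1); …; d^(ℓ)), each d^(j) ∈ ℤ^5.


Barcode: M ≅ I[1,1], I[2,2], I[2,3], I[2,5], I[3,3]. HN layers by μ_θ (6 steps, strictly decreasing):
  μ^(1)=46; μ^(2)=28; μ^(3)=19; μ^(4)=1; μ^(5)=-25/2; μ^(6)=-44

((0, 0, 0, 0, 1); (0, 0, 0, 1, 0); (0, 1, 0, 0, 0); (1, 0, 0, 0, 0); (0, 2, 2, 0, 0); (0, 0, 1, 0, 0))


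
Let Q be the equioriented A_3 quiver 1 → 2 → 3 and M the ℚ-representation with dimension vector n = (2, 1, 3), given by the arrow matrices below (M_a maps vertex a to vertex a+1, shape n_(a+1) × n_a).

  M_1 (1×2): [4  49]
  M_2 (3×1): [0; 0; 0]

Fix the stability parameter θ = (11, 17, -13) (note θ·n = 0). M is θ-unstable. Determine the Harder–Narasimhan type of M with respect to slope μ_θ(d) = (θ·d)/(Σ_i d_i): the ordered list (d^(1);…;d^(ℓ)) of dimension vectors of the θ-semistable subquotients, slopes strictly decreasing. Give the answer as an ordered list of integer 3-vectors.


Interval decomposition of M: I[1,1], I[1,2], I[3,3]^3.
HN type (ℓ=3): μ^(1)=17; μ^(2)=11; μ^(3)=-13

((0, 1, 0); (2, 0, 0); (0, 0, 3))


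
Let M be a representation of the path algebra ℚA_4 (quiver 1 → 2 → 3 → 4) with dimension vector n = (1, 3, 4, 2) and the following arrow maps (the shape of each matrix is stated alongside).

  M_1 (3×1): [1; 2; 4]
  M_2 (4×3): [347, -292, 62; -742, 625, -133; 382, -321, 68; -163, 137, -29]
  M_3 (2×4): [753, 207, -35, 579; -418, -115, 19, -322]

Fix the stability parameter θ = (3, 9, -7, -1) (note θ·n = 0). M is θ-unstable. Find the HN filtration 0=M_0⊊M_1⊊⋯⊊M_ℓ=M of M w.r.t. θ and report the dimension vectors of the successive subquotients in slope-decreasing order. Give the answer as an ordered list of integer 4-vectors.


Via rank(M_{q-1}∘⋯∘M_p): M ≅ I[1,3], I[2,4]^2, I[3,3].
μ_θ-semistable layers: μ^(1)=5/3; μ^(2)=1/3; μ^(3)=-7

((1, 1, 1, 0); (0, 2, 2, 2); (0, 0, 1, 0))


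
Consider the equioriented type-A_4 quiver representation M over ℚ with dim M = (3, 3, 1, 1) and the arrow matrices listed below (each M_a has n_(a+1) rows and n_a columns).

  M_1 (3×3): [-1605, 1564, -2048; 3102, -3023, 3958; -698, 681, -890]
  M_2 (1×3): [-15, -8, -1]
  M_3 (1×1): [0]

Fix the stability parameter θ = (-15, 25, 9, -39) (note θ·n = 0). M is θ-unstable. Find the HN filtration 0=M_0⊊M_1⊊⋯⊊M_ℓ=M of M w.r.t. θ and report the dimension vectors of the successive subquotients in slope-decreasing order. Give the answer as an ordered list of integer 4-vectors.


Via rank(M_{q-1}∘⋯∘M_p): M ≅ I[1,1], I[1,2], I[1,3], I[2,2], I[4,4].
μ_θ-semistable layers: μ^(1)=25; μ^(2)=17; μ^(3)=-15; μ^(4)=-39

((0, 2, 0, 0); (0, 1, 1, 0); (3, 0, 0, 0); (0, 0, 0, 1))


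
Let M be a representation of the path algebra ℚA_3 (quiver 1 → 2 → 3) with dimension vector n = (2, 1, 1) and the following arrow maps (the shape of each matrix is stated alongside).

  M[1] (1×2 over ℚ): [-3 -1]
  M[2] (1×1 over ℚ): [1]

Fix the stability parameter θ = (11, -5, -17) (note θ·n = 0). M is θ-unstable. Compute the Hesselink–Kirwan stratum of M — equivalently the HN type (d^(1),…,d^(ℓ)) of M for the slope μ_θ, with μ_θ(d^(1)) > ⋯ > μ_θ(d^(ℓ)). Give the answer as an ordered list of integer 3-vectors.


Interval decomposition of M: I[1,1], I[1,3].
HN type (ℓ=2): μ^(1)=11; μ^(2)=-11/3

((1, 0, 0); (1, 1, 1))


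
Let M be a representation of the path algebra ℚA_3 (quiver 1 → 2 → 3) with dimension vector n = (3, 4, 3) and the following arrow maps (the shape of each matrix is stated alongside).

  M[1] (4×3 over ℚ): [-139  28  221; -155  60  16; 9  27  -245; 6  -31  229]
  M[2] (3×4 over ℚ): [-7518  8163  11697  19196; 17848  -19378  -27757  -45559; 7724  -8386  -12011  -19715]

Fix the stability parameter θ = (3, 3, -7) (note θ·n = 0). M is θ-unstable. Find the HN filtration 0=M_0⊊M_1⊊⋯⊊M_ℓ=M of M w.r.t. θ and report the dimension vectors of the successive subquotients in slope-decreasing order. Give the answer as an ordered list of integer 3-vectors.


Via rank(M_{q-1}∘⋯∘M_p): M ≅ I[1,2], I[1,3]^2, I[2,3].
μ_θ-semistable layers: μ^(1)=3; μ^(2)=-1/3; μ^(3)=-2

((1, 1, 0); (2, 2, 2); (0, 1, 1))


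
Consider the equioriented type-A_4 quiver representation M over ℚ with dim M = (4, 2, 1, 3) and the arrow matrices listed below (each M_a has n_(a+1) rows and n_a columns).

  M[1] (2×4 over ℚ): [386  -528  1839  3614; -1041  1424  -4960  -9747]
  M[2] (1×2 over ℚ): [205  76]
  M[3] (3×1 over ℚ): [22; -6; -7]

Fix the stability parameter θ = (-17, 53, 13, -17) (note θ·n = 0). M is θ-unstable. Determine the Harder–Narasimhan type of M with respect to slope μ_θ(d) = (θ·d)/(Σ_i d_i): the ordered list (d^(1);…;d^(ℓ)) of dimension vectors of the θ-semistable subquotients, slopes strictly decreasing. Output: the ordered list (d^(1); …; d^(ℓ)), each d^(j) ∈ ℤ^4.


Via rank(M_{q-1}∘⋯∘M_p): M ≅ I[1,1]^2, I[1,2], I[1,4], I[4,4]^2.
μ_θ-semistable layers: μ^(1)=53; μ^(2)=49/3; μ^(3)=-17

((0, 1, 0, 0); (0, 1, 1, 1); (4, 0, 0, 2))


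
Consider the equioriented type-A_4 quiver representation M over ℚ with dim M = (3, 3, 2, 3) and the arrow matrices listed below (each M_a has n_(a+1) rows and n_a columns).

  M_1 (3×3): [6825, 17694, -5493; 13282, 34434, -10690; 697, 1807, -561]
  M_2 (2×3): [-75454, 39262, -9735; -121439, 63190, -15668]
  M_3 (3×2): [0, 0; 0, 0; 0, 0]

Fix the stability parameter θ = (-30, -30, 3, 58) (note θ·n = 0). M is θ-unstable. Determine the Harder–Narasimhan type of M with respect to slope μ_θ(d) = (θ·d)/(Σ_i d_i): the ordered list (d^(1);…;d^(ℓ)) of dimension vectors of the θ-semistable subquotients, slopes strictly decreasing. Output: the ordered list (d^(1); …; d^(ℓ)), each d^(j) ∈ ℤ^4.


Via rank(M_{q-1}∘⋯∘M_p): M ≅ I[1,1], I[1,3]^2, I[2,2], I[4,4]^3.
μ_θ-semistable layers: μ^(1)=58; μ^(2)=3; μ^(3)=-30

((0, 0, 0, 3); (0, 0, 2, 0); (3, 3, 0, 0))


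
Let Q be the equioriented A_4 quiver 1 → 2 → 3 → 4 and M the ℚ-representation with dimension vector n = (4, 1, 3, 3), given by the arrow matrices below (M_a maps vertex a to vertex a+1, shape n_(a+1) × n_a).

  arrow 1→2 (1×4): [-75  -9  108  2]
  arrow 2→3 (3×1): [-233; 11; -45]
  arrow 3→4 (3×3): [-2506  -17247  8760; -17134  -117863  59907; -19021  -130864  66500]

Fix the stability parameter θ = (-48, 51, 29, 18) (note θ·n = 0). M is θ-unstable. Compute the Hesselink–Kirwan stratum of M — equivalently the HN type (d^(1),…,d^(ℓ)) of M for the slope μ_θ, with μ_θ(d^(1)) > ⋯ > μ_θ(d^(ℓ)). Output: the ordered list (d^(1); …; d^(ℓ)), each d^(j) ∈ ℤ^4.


Barcode: M ≅ I[1,1]^3, I[1,4], I[3,4]^2. HN layers by μ_θ (3 steps, strictly decreasing):
  μ^(1)=98/3; μ^(2)=47/2; μ^(3)=-48

((0, 1, 1, 1); (0, 0, 2, 2); (4, 0, 0, 0))


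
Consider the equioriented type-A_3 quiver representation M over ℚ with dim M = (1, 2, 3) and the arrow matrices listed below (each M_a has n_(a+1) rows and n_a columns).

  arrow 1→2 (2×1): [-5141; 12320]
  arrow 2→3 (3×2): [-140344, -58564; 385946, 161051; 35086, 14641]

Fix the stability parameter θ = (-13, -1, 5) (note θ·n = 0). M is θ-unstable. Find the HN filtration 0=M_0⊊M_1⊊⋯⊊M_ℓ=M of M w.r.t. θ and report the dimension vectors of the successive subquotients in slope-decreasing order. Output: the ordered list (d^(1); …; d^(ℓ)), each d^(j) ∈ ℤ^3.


Via rank(M_{q-1}∘⋯∘M_p): M ≅ I[1,3], I[2,2], I[3,3]^2.
μ_θ-semistable layers: μ^(1)=5; μ^(2)=-1; μ^(3)=-13

((0, 0, 3); (0, 2, 0); (1, 0, 0))


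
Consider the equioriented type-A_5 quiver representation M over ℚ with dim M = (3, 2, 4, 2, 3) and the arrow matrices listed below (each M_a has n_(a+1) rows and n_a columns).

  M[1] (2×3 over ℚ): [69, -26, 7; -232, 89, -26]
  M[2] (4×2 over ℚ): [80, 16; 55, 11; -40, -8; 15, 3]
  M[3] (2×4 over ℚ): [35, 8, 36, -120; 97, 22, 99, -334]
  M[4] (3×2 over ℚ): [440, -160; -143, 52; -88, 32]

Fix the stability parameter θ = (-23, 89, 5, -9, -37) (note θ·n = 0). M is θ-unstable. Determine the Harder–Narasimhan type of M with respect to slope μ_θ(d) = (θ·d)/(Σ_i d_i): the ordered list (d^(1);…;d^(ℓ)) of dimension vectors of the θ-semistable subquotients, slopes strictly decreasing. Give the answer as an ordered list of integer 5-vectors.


Barcode: M ≅ I[1,1], I[1,2], I[1,3], I[3,3], I[3,4], I[3,5], I[5,5]^2. HN layers by μ_θ (7 steps, strictly decreasing):
  μ^(1)=89; μ^(2)=47; μ^(3)=5; μ^(4)=-2; μ^(5)=-41/3; μ^(6)=-23; μ^(7)=-37

((0, 1, 0, 0, 0); (0, 1, 1, 0, 0); (0, 0, 1, 0, 0); (0, 0, 1, 1, 0); (0, 0, 1, 1, 1); (3, 0, 0, 0, 0); (0, 0, 0, 0, 2))


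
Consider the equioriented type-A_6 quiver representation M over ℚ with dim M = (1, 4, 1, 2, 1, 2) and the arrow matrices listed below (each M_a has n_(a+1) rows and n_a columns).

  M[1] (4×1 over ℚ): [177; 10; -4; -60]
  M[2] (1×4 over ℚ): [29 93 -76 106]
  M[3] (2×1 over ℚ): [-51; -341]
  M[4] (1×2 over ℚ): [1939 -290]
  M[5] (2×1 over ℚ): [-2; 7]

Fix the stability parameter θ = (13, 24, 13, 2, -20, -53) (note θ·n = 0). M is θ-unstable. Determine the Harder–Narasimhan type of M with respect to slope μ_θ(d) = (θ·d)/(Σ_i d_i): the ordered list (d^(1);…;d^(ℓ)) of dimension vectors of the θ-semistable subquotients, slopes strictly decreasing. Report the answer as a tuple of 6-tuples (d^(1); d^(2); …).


Interval decomposition of M: I[1,6], I[2,2]^3, I[4,4], I[6,6].
HN type (ℓ=4): μ^(1)=24; μ^(2)=2; μ^(3)=-7/2; μ^(4)=-53

((0, 3, 0, 0, 0, 0); (0, 0, 0, 1, 0, 0); (1, 1, 1, 1, 1, 1); (0, 0, 0, 0, 0, 1))


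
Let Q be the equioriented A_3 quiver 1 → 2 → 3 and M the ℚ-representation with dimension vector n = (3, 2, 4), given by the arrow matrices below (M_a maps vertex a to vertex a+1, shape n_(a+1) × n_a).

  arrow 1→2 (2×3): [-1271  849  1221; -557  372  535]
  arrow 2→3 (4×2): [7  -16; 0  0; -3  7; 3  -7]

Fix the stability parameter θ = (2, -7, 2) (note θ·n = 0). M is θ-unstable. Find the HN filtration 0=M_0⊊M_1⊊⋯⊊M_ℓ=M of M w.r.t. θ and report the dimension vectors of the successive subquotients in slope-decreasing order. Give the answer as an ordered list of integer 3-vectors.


Barcode: M ≅ I[1,1], I[1,3]^2, I[3,3]^2. HN layers by μ_θ (2 steps, strictly decreasing):
  μ^(1)=2; μ^(2)=-5/2

((1, 0, 4); (2, 2, 0))


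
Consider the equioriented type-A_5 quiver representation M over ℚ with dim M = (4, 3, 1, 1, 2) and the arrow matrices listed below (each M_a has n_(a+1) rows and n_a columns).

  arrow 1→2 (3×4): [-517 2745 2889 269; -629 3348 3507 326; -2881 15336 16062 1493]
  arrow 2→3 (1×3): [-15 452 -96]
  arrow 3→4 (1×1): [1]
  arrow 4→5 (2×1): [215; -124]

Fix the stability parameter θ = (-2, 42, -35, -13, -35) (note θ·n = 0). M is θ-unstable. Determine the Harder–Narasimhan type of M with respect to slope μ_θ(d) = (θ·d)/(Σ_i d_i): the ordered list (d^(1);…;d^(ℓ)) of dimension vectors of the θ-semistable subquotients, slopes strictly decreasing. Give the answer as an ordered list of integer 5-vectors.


Interval decomposition of M: I[1,1], I[1,2]^2, I[1,5], I[5,5].
HN type (ℓ=4): μ^(1)=42; μ^(2)=-2; μ^(3)=-43/5; μ^(4)=-35

((0, 2, 0, 0, 0); (3, 0, 0, 0, 0); (1, 1, 1, 1, 1); (0, 0, 0, 0, 1))


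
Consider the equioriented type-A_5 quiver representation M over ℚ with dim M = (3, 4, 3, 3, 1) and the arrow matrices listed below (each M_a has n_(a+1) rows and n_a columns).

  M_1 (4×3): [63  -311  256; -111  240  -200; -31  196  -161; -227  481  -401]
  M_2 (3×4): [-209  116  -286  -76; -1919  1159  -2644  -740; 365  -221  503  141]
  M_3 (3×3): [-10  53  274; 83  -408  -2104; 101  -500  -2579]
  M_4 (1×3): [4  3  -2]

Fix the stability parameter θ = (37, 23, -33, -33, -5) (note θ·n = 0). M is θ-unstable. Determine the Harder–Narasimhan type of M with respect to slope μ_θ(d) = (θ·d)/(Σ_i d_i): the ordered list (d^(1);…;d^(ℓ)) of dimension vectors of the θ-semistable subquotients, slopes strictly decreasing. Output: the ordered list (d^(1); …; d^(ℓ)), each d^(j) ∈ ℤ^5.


Barcode: M ≅ I[1,2], I[1,4], I[1,5], I[2,4]. HN layers by μ_θ (4 steps, strictly decreasing):
  μ^(1)=30; μ^(2)=-3/2; μ^(3)=-11/5; μ^(4)=-43/3

((1, 1, 0, 0, 0); (1, 1, 1, 1, 0); (1, 1, 1, 1, 1); (0, 1, 1, 1, 0))


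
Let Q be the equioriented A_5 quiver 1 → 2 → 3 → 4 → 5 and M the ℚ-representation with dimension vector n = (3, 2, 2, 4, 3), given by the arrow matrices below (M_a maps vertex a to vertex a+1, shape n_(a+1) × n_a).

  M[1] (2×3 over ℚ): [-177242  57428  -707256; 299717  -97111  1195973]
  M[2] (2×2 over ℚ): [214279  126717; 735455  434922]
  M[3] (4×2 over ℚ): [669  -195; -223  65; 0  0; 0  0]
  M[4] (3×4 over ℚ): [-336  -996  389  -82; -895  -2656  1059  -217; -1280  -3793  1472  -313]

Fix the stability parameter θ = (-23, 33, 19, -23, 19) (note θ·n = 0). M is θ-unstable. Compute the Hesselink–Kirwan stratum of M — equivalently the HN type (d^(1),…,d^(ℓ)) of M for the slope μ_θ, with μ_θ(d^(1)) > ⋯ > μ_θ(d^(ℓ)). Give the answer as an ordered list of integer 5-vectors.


Barcode: M ≅ I[1,1], I[1,3], I[1,5], I[4,4], I[4,5]^2. HN layers by μ_θ (4 steps, strictly decreasing):
  μ^(1)=26; μ^(2)=19; μ^(3)=29/3; μ^(4)=-23

((0, 1, 1, 0, 0); (0, 0, 0, 0, 3); (0, 1, 1, 1, 0); (3, 0, 0, 3, 0))


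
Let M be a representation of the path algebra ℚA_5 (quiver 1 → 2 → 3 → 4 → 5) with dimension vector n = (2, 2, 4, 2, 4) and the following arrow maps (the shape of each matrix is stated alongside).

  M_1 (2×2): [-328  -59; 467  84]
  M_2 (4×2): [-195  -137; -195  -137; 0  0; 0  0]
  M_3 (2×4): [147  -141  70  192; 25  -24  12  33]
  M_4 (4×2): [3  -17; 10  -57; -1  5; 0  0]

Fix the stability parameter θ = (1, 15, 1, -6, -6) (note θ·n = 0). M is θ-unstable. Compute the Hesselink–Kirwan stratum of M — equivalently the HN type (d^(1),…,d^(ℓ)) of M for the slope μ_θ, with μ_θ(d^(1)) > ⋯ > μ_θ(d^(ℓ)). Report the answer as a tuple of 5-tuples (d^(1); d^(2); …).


Barcode: M ≅ I[1,2], I[1,5], I[3,3]^2, I[3,5], I[5,5]^2. HN layers by μ_θ (4 steps, strictly decreasing):
  μ^(1)=15; μ^(2)=1; μ^(3)=-11/3; μ^(4)=-6

((0, 1, 0, 0, 0); (2, 1, 3, 1, 1); (0, 0, 1, 1, 1); (0, 0, 0, 0, 2))


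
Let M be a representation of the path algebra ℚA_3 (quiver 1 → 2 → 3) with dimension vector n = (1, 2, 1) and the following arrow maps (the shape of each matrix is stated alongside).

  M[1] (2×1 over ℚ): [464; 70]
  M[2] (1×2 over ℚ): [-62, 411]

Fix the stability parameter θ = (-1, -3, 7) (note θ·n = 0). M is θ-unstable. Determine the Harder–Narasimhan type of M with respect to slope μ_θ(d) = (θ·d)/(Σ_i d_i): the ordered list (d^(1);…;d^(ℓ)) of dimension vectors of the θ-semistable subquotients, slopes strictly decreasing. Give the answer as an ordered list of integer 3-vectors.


Via rank(M_{q-1}∘⋯∘M_p): M ≅ I[1,3], I[2,2].
μ_θ-semistable layers: μ^(1)=7; μ^(2)=-2; μ^(3)=-3

((0, 0, 1); (1, 1, 0); (0, 1, 0))


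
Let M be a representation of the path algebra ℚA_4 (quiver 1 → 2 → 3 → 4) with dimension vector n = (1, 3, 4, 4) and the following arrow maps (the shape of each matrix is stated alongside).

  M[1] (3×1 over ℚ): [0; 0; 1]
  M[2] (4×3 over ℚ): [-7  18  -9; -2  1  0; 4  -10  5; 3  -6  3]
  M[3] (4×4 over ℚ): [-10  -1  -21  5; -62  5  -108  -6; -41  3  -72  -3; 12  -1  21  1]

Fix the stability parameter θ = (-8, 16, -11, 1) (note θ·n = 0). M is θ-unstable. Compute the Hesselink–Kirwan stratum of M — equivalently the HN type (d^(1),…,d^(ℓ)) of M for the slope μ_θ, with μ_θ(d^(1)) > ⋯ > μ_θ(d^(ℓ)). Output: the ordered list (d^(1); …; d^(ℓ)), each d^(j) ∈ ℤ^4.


Via rank(M_{q-1}∘⋯∘M_p): M ≅ I[1,3], I[2,4]^2, I[3,4], I[4,4].
μ_θ-semistable layers: μ^(1)=5/2; μ^(2)=2; μ^(3)=1; μ^(4)=-8; μ^(5)=-11

((0, 1, 1, 0); (0, 2, 2, 2); (0, 0, 0, 2); (1, 0, 0, 0); (0, 0, 1, 0))


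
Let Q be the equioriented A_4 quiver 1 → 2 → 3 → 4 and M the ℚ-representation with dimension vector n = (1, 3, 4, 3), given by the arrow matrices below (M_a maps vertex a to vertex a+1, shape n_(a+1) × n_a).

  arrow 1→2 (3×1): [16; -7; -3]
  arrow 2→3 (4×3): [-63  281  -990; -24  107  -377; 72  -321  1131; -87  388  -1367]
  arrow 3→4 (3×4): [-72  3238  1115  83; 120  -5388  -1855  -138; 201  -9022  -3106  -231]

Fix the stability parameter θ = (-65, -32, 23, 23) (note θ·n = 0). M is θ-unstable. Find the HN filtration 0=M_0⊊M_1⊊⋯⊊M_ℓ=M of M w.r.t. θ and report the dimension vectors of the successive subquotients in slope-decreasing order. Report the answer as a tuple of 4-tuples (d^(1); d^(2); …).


Via rank(M_{q-1}∘⋯∘M_p): M ≅ I[1,4], I[2,2], I[2,4], I[3,3], I[3,4].
μ_θ-semistable layers: μ^(1)=23; μ^(2)=-32; μ^(3)=-65

((0, 0, 4, 3); (0, 3, 0, 0); (1, 0, 0, 0))


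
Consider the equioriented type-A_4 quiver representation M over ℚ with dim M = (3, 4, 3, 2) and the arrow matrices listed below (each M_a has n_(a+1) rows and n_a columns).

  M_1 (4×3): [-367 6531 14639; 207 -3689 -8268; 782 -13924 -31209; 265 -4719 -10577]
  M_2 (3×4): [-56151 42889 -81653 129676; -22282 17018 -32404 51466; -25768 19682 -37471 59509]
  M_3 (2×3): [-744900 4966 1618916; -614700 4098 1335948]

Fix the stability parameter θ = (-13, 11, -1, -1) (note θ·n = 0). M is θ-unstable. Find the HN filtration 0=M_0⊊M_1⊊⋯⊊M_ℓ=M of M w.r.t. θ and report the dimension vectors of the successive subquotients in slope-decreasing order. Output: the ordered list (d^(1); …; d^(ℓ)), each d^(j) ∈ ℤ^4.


Interval decomposition of M: I[1,2]^2, I[1,3], I[2,3], I[3,4], I[4,4].
HN type (ℓ=4): μ^(1)=11; μ^(2)=5; μ^(3)=-1; μ^(4)=-13

((0, 2, 0, 0); (0, 2, 2, 0); (0, 0, 1, 2); (3, 0, 0, 0))


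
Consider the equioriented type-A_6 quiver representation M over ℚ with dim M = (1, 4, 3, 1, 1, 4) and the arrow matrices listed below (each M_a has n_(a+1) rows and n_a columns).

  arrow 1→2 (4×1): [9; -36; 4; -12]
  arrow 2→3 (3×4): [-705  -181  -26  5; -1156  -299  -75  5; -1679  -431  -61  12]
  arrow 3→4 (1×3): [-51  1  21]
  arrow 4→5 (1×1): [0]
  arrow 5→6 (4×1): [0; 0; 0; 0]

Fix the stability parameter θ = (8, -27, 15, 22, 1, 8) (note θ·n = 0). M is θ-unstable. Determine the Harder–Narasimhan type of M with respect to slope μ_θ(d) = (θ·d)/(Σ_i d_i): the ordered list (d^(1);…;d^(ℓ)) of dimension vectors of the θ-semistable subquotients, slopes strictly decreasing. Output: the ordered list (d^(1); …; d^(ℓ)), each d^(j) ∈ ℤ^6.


Barcode: M ≅ I[1,3], I[2,2], I[2,3], I[2,4], I[5,5], I[6,6]^4. HN layers by μ_θ (6 steps, strictly decreasing):
  μ^(1)=22; μ^(2)=15; μ^(3)=8; μ^(4)=1; μ^(5)=-19/2; μ^(6)=-27

((0, 0, 0, 1, 0, 0); (0, 0, 3, 0, 0, 0); (0, 0, 0, 0, 0, 4); (0, 0, 0, 0, 1, 0); (1, 1, 0, 0, 0, 0); (0, 3, 0, 0, 0, 0))


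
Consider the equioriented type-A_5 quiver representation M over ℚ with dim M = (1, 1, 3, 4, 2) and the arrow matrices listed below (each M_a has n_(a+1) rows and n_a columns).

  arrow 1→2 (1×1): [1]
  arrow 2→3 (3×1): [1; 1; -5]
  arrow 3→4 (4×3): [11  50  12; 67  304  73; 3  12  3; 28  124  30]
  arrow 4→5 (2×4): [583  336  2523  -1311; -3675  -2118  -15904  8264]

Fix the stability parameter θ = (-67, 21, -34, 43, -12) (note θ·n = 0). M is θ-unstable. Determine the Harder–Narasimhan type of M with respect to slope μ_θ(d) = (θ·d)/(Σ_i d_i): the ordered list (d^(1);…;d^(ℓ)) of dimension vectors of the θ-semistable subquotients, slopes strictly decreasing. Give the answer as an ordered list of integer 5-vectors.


Interval decomposition of M: I[1,5], I[3,3], I[3,5], I[4,4]^2.
HN type (ℓ=5): μ^(1)=43; μ^(2)=31/2; μ^(3)=-13/2; μ^(4)=-34; μ^(5)=-67

((0, 0, 0, 2, 0); (0, 0, 0, 2, 2); (0, 1, 1, 0, 0); (0, 0, 2, 0, 0); (1, 0, 0, 0, 0))


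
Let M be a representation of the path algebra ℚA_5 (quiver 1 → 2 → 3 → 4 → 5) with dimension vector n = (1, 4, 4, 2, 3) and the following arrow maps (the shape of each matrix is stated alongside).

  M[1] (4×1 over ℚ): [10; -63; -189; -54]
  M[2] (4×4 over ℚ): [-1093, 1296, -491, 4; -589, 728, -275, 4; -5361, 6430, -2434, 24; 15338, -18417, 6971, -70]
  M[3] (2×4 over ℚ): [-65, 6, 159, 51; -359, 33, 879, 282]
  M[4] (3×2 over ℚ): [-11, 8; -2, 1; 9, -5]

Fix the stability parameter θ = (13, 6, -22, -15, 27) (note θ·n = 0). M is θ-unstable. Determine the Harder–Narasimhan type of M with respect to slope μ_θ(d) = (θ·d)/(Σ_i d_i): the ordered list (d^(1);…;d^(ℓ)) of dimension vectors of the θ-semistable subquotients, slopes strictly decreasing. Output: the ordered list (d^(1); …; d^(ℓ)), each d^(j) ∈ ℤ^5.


Barcode: M ≅ I[1,5], I[2,3]^2, I[2,5], I[5,5]. HN layers by μ_θ (4 steps, strictly decreasing):
  μ^(1)=27; μ^(2)=-9/2; μ^(3)=-8; μ^(4)=-31/3

((0, 0, 0, 0, 3); (1, 1, 1, 1, 0); (0, 2, 2, 0, 0); (0, 1, 1, 1, 0))


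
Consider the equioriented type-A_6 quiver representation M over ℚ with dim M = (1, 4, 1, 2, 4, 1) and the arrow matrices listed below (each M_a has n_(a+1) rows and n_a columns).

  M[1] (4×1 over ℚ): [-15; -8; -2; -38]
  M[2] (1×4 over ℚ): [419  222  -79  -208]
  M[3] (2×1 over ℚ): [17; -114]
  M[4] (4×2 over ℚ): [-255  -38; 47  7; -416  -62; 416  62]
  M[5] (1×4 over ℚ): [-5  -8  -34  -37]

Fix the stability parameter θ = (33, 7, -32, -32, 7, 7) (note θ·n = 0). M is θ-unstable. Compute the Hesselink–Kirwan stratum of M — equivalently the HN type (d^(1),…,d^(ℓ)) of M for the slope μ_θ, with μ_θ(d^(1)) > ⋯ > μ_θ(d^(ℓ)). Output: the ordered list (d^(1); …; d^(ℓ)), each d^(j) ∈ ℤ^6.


Via rank(M_{q-1}∘⋯∘M_p): M ≅ I[1,6], I[2,2]^3, I[4,5], I[5,5]^2.
μ_θ-semistable layers: μ^(1)=7; μ^(2)=-6; μ^(3)=-32

((0, 3, 0, 0, 4, 1); (1, 1, 1, 1, 0, 0); (0, 0, 0, 1, 0, 0))


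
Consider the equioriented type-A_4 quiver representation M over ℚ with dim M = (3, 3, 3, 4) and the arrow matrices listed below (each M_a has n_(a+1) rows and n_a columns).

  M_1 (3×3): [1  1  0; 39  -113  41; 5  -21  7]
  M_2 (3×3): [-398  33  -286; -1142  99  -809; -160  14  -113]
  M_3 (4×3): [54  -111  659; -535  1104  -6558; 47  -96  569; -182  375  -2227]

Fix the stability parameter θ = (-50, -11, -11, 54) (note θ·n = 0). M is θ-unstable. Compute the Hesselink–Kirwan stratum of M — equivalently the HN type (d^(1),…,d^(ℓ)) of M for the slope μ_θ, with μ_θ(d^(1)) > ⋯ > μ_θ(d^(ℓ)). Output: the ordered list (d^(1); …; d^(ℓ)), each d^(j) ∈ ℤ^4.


Via rank(M_{q-1}∘⋯∘M_p): M ≅ I[1,4]^3, I[4,4].
μ_θ-semistable layers: μ^(1)=54; μ^(2)=-11; μ^(3)=-50

((0, 0, 0, 4); (0, 3, 3, 0); (3, 0, 0, 0))


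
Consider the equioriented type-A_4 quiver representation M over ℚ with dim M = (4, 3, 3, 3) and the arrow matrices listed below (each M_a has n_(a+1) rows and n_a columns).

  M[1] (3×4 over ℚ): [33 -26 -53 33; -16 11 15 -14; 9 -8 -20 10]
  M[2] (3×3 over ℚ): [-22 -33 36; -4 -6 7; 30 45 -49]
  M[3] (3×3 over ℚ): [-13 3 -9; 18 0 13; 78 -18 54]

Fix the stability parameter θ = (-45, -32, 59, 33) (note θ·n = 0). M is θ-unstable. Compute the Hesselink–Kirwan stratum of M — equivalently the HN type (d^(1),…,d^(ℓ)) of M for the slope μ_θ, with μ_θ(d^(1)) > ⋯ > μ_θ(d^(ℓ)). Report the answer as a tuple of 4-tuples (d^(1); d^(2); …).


Interval decomposition of M: I[1,1], I[1,2], I[1,4]^2, I[3,3], I[4,4].
HN type (ℓ=5): μ^(1)=59; μ^(2)=46; μ^(3)=33; μ^(4)=-32; μ^(5)=-45

((0, 0, 1, 0); (0, 0, 2, 2); (0, 0, 0, 1); (0, 3, 0, 0); (4, 0, 0, 0))


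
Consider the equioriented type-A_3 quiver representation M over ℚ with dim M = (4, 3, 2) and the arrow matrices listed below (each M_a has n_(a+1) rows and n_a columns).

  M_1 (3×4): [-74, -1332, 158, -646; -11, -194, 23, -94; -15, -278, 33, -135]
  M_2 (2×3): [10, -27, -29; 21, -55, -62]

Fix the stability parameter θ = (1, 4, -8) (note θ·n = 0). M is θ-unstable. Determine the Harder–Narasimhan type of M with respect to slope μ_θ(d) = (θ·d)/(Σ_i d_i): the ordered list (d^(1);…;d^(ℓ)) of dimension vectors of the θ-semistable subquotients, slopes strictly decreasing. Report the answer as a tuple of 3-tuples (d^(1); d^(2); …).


Via rank(M_{q-1}∘⋯∘M_p): M ≅ I[1,1]^2, I[1,3]^2, I[2,2].
μ_θ-semistable layers: μ^(1)=4; μ^(2)=1; μ^(3)=-1

((0, 1, 0); (2, 0, 0); (2, 2, 2))


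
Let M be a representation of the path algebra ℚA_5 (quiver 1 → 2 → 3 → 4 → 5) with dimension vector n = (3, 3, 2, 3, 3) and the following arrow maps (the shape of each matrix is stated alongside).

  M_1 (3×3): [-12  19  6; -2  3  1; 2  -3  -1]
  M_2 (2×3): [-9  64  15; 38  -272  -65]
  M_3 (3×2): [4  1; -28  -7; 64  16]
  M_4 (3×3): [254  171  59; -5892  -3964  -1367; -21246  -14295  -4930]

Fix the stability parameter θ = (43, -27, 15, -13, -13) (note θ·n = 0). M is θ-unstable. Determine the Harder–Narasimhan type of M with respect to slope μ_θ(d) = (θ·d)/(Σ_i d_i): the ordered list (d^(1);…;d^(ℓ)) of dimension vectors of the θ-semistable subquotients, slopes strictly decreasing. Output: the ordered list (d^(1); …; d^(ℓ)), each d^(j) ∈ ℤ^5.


Barcode: M ≅ I[1,1], I[1,3], I[1,5], I[2,2], I[4,5]^2. HN layers by μ_θ (6 steps, strictly decreasing):
  μ^(1)=43; μ^(2)=15; μ^(3)=8; μ^(4)=1; μ^(5)=-13; μ^(6)=-27

((1, 0, 0, 0, 0); (0, 0, 1, 0, 0); (1, 1, 0, 0, 0); (1, 1, 1, 1, 1); (0, 0, 0, 2, 2); (0, 1, 0, 0, 0))


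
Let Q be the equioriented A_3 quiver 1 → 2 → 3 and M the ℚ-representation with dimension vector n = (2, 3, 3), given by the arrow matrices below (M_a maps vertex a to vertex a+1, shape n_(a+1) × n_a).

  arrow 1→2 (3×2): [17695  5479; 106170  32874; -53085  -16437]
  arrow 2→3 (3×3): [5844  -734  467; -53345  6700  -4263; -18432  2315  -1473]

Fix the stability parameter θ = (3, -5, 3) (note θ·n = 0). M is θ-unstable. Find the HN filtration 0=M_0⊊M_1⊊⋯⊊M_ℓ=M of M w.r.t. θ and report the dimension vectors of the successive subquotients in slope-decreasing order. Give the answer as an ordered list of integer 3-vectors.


Barcode: M ≅ I[1,1], I[1,3], I[2,3]^2. HN layers by μ_θ (3 steps, strictly decreasing):
  μ^(1)=3; μ^(2)=-1; μ^(3)=-5

((1, 0, 3); (1, 1, 0); (0, 2, 0))


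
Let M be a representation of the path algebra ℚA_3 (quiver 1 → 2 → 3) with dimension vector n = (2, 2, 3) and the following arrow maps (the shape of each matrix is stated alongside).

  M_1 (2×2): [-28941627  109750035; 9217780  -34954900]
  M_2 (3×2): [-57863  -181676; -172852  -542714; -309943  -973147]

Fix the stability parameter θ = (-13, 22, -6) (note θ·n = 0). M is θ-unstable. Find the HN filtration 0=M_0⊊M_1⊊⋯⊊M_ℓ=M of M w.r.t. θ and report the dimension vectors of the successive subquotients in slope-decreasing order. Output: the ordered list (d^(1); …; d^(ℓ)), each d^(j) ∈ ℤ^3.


Barcode: M ≅ I[1,1], I[1,3], I[2,3], I[3,3]. HN layers by μ_θ (3 steps, strictly decreasing):
  μ^(1)=8; μ^(2)=-6; μ^(3)=-13

((0, 2, 2); (0, 0, 1); (2, 0, 0))


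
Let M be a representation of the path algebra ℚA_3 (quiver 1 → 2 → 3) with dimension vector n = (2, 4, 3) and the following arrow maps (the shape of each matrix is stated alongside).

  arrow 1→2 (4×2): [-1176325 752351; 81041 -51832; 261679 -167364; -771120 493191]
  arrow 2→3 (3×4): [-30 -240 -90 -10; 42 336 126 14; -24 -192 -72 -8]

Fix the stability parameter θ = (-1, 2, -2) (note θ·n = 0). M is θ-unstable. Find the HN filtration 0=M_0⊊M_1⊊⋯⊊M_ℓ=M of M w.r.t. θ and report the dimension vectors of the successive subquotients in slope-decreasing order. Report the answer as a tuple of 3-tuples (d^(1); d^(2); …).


Via rank(M_{q-1}∘⋯∘M_p): M ≅ I[1,2]^2, I[2,2], I[2,3], I[3,3]^2.
μ_θ-semistable layers: μ^(1)=2; μ^(2)=0; μ^(3)=-1; μ^(4)=-2

((0, 3, 0); (0, 1, 1); (2, 0, 0); (0, 0, 2))


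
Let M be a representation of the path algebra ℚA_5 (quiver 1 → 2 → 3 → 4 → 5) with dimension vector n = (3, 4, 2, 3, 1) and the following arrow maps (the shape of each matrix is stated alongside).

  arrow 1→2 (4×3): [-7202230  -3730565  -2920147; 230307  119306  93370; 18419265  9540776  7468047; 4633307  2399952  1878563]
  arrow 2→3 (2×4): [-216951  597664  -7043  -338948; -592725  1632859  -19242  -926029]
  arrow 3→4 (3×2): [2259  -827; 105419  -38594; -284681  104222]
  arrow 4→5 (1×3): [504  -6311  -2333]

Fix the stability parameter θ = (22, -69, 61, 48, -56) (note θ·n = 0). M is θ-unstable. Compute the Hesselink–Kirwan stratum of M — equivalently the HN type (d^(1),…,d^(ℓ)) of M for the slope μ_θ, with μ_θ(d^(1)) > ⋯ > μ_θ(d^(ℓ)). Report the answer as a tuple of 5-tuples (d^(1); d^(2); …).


Barcode: M ≅ I[1,2], I[1,4]^2, I[2,2], I[4,5]. HN layers by μ_θ (4 steps, strictly decreasing):
  μ^(1)=109/2; μ^(2)=-4; μ^(3)=-47/2; μ^(4)=-69

((0, 0, 2, 2, 0); (0, 0, 0, 1, 1); (3, 3, 0, 0, 0); (0, 1, 0, 0, 0))


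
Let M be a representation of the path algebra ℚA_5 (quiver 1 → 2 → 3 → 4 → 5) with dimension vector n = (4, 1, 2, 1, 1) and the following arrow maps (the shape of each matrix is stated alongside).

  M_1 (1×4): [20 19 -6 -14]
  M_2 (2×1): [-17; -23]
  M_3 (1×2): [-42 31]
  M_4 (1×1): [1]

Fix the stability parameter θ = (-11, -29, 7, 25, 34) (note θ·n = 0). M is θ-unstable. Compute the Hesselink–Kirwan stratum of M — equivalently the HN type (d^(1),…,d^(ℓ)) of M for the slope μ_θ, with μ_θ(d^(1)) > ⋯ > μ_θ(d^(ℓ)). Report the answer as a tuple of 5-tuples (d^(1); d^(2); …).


Barcode: M ≅ I[1,1]^3, I[1,5], I[3,3]. HN layers by μ_θ (5 steps, strictly decreasing):
  μ^(1)=34; μ^(2)=25; μ^(3)=7; μ^(4)=-11; μ^(5)=-20

((0, 0, 0, 0, 1); (0, 0, 0, 1, 0); (0, 0, 2, 0, 0); (3, 0, 0, 0, 0); (1, 1, 0, 0, 0))


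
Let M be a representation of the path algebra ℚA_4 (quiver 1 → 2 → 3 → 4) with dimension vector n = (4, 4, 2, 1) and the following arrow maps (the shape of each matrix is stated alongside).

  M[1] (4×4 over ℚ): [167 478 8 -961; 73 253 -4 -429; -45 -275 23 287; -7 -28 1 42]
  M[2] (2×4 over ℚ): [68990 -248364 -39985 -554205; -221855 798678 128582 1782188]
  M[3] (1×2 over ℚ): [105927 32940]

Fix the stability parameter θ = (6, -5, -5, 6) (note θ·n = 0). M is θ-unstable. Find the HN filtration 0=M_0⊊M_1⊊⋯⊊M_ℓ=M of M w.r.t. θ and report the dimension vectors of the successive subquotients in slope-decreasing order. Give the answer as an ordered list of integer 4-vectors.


Barcode: M ≅ I[1,2]^2, I[1,3], I[1,4]. HN layers by μ_θ (3 steps, strictly decreasing):
  μ^(1)=6; μ^(2)=1/2; μ^(3)=-4/3

((0, 0, 0, 1); (2, 2, 0, 0); (2, 2, 2, 0))


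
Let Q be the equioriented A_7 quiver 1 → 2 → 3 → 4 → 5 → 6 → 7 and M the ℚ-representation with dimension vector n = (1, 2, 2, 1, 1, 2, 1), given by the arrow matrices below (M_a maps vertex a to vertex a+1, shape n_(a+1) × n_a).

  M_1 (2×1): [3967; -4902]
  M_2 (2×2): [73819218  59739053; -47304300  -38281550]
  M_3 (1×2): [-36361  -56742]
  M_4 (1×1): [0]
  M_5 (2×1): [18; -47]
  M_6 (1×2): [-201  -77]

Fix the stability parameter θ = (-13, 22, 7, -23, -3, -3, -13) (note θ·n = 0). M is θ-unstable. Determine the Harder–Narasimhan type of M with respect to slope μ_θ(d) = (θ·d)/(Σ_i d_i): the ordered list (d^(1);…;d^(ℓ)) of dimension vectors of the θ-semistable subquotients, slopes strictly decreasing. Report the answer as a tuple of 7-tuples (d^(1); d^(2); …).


Via rank(M_{q-1}∘⋯∘M_p): M ≅ I[1,2], I[2,4], I[3,3], I[5,7], I[6,6].
μ_θ-semistable layers: μ^(1)=22; μ^(2)=7; μ^(3)=2; μ^(4)=-3; μ^(5)=-19/3; μ^(6)=-13

((0, 1, 0, 0, 0, 0, 0); (0, 0, 1, 0, 0, 0, 0); (0, 1, 1, 1, 0, 0, 0); (0, 0, 0, 0, 0, 1, 0); (0, 0, 0, 0, 1, 1, 1); (1, 0, 0, 0, 0, 0, 0))


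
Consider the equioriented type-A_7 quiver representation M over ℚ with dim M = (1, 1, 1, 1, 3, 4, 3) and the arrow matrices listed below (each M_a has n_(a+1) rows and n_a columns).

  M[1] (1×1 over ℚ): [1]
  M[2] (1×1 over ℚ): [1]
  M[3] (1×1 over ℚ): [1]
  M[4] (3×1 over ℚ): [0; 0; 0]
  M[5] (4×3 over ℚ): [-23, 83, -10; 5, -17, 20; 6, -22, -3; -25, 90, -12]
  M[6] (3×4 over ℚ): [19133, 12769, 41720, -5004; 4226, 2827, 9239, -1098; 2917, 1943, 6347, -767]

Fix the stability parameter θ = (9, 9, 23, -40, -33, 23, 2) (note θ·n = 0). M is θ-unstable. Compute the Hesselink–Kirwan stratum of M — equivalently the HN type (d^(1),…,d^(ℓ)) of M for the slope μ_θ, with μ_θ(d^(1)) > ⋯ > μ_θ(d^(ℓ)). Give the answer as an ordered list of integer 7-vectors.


Interval decomposition of M: I[1,4], I[5,6], I[5,7]^2, I[6,7].
HN type (ℓ=4): μ^(1)=23; μ^(2)=25/2; μ^(3)=1/4; μ^(4)=-33

((0, 0, 0, 0, 0, 1, 0); (0, 0, 0, 0, 0, 3, 3); (1, 1, 1, 1, 0, 0, 0); (0, 0, 0, 0, 3, 0, 0))


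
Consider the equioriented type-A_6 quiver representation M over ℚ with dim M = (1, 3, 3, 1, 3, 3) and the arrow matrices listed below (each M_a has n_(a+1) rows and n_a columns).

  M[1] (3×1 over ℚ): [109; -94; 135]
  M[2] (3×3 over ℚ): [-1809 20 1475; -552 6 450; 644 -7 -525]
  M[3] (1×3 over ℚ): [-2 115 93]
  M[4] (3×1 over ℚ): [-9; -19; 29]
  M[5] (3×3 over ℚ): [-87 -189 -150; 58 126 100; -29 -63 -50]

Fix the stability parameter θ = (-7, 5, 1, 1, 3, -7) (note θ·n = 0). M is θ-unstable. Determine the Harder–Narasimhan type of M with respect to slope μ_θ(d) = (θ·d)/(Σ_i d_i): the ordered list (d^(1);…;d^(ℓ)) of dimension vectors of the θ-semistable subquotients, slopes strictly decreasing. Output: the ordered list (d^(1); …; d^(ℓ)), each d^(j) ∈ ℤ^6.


Barcode: M ≅ I[1,6], I[2,2], I[2,3], I[3,3], I[5,5]^2, I[6,6]^2. HN layers by μ_θ (5 steps, strictly decreasing):
  μ^(1)=5; μ^(2)=3; μ^(3)=1; μ^(4)=3/5; μ^(5)=-7

((0, 1, 0, 0, 0, 0); (0, 1, 1, 0, 2, 0); (0, 0, 1, 0, 0, 0); (0, 1, 1, 1, 1, 1); (1, 0, 0, 0, 0, 2))


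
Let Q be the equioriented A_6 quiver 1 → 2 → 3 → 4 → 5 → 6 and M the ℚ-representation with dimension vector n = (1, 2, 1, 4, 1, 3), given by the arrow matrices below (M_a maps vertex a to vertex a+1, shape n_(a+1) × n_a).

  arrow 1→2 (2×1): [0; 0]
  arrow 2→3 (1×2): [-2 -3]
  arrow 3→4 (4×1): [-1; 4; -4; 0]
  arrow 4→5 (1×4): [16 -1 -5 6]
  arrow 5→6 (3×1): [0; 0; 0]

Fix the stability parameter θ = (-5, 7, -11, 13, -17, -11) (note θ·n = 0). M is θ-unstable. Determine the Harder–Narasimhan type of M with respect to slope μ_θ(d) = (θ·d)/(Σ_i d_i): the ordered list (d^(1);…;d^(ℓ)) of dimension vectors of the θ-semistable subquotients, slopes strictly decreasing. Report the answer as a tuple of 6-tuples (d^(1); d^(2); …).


Interval decomposition of M: I[1,1], I[2,2], I[2,4], I[4,4]^2, I[4,5], I[6,6]^3.
HN type (ℓ=5): μ^(1)=13; μ^(2)=7; μ^(3)=-2; μ^(4)=-5; μ^(5)=-11

((0, 0, 0, 3, 0, 0); (0, 1, 0, 0, 0, 0); (0, 1, 1, 1, 1, 0); (1, 0, 0, 0, 0, 0); (0, 0, 0, 0, 0, 3))
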